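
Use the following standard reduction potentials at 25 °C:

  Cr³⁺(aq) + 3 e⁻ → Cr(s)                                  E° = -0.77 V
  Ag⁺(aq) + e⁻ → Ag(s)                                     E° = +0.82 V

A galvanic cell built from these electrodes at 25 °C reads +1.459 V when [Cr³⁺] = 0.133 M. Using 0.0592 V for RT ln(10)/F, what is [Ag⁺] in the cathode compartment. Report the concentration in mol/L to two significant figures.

0.0031 M

Ag⁺/Ag is the cathode, Cr³⁺/Cr the anode: E°cell = +1.59 V, n = 3.
Overall reaction: 3 Ag⁺(aq) + Cr(s) → 3 Ag(s) + Cr³⁺(aq); Q = [Cr³⁺]^1/[Ag⁺]^3.
From E = E° − (0.0592/n) log Q: log Q = (E° − E)·n/0.0592 = (+1.59 − (+1.459))·3/0.0592 = 6.6385.
So 3·log[Ag⁺] = 1·log(0.133) − log Q = -0.8761 − (6.6385) = -7.5146; log[Ag⁺] = -7.5146 / 3 = -2.5049; [Ag⁺] = 10^(-2.5049) ≈ 0.0031 M.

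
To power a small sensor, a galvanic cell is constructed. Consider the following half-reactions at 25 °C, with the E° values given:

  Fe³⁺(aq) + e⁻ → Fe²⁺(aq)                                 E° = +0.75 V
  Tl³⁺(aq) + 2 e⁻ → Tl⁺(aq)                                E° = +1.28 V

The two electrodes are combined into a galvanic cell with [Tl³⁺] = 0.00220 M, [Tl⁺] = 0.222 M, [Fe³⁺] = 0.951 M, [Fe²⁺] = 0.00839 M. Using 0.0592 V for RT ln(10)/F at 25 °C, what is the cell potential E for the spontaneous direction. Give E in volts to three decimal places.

+0.349 V

Tl³⁺/Tl⁺ is the cathode (higher E°), Fe³⁺/Fe²⁺ the anode: E°cell = +1.28 − (+0.75) = +0.53 V, n = 2.
Overall: Tl³⁺(aq) + 2 Fe²⁺(aq) → Tl⁺(aq) + 2 Fe³⁺(aq)
Q = [Tl⁺]·[Fe³⁺]^2 / ([Tl³⁺]·[Fe²⁺]^2); log Q = 6.113.
E = E° − (0.0592/n) log Q = +0.53 − (0.0592/2)(6.113) = +0.349 V.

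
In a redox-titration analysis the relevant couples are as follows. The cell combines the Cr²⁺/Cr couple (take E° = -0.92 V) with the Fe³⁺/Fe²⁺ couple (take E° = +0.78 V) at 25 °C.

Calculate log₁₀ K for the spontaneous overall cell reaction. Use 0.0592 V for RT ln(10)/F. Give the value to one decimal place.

57.4

Cathode: Fe³⁺/Fe²⁺; anode: Cr²⁺/Cr. E°cell = +1.70 V, n = 2.
log K = nE°cell / 0.0592 = (2)(+1.70) / 0.0592 = 57.4.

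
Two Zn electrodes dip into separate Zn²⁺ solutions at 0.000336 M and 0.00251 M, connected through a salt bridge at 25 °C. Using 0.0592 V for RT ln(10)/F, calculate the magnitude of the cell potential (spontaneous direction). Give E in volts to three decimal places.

For a concentration cell E°cell = 0. The 0.00251 M side is the cathode (reduction is favoured where [Zn²⁺] is higher).
With n = 2, E = −(0.0592/2) log([Zn²⁺]ₐₙ/[Zn²⁺]꜀ₐₜ) = −(0.0592/2) log(0.000336/0.00251) = −(0.0592/2)(-0.873) = +0.026 V.

+0.026 V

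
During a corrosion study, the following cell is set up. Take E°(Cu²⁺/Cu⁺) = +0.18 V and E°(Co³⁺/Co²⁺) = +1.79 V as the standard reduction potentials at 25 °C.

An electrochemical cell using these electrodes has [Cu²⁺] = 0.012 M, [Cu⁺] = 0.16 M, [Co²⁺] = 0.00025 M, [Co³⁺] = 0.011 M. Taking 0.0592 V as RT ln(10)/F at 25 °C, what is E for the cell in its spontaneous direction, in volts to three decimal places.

+1.774 V

Co³⁺/Co²⁺ is the cathode (higher E°), Cu²⁺/Cu⁺ the anode: E°cell = +1.79 − (+0.18) = +1.61 V, n = 1.
Overall: Co³⁺(aq) + Cu⁺(aq) → Co²⁺(aq) + Cu²⁺(aq)
Q = [Co²⁺]·[Cu²⁺] / ([Co³⁺]·[Cu⁺]); log Q = -2.768.
E = E° − (0.0592/n) log Q = +1.61 − (0.0592/1)(-2.768) = +1.774 V.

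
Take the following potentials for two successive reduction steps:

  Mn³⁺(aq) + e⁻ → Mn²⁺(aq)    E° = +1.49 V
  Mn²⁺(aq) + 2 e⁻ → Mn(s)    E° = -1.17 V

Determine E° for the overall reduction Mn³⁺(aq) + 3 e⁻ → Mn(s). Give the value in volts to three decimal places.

Since ΔG° = −nFE° is additive over sequential reductions, n₃E°₃ = n₁E°₁ + n₂E°₂.
E°₃ = (1×+1.49 + 2×-1.17) / 3 = (-0.850) / 3 = -0.283 V.
Simply averaging or adding the two E° values would be wrong; the electron-weighted sum is required.

-0.283 V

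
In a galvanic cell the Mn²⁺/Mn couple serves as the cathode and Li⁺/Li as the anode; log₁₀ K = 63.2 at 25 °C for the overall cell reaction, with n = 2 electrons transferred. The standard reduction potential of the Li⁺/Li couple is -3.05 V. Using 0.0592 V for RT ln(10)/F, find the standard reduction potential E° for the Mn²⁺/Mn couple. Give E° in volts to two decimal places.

E°cell = (0.0592/n)·log K = (0.0592/2)(63.2) = +1.871 V.
Since Mn²⁺/Mn is the cathode and Li⁺/Li the anode, E°cell = E°(Mn²⁺/Mn) − E°(Li⁺/Li).
So E°(Mn²⁺/Mn) = E°cell + E°(Li⁺/Li) = +1.871 + (-3.05) = -1.18 V.

-1.18 V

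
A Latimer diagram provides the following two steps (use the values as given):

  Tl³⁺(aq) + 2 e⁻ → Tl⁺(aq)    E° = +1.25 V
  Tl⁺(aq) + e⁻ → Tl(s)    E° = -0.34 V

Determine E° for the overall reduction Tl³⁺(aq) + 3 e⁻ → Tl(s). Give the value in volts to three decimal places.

Adding the free-energy changes (−nFE°) of the two steps gives −n₃FE°₃ = −n₁FE°₁ − n₂FE°₂.
E°₃ = (2×+1.25 + 1×-0.34) / 3 = (+2.160) / 3 = +0.720 V.
Simply averaging or adding the two E° values would be wrong; the electron-weighted sum is required.

+0.720 V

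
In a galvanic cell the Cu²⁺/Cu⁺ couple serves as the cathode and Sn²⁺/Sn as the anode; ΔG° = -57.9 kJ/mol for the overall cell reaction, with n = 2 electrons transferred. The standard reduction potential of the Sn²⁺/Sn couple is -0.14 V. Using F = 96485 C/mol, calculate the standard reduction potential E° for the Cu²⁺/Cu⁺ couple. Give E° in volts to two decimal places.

+0.16 V

E°cell = −ΔG°/(nF) = −(-57.9×10³)/((2)(96485)) = +0.300 V.
Since Cu²⁺/Cu⁺ is the cathode and Sn²⁺/Sn the anode, E°cell = E°(Cu²⁺/Cu⁺) − E°(Sn²⁺/Sn).
So E°(Cu²⁺/Cu⁺) = E°cell + E°(Sn²⁺/Sn) = +0.300 + (-0.14) = +0.16 V.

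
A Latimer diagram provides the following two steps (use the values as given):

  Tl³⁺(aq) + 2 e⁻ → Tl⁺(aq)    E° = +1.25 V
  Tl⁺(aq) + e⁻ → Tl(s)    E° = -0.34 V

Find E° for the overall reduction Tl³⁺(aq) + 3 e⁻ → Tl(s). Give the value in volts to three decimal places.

+0.720 V

Adding the free-energy changes (−nFE°) of the two steps gives −n₃FE°₃ = −n₁FE°₁ − n₂FE°₂.
E°₃ = (2×+1.25 + 1×-0.34) / 3 = (+2.160) / 3 = +0.720 V.
E° values themselves are not directly additive — weighting by electron count is essential.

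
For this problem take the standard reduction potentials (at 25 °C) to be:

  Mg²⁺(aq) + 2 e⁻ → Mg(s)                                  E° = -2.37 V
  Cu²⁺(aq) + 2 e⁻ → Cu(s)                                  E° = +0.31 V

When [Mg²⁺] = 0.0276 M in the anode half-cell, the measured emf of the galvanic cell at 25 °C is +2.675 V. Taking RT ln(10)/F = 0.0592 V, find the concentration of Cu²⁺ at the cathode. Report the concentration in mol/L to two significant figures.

0.019 M

Cu²⁺/Cu is the cathode, Mg²⁺/Mg the anode: E°cell = +2.68 V, n = 2.
Overall reaction: Cu²⁺(aq) + Mg(s) → Cu(s) + Mg²⁺(aq); Q = [Mg²⁺]^1/[Cu²⁺]^1.
From E = E° − (0.0592/n) log Q: log Q = (E° − E)·n/0.0592 = (+2.68 − (+2.675))·2/0.0592 = 0.1689.
So 1·log[Cu²⁺] = 1·log(0.0276) − log Q = -1.5591 − (0.1689) = -1.7280; [Cu²⁺] = 10^(-1.7280) ≈ 0.019 M.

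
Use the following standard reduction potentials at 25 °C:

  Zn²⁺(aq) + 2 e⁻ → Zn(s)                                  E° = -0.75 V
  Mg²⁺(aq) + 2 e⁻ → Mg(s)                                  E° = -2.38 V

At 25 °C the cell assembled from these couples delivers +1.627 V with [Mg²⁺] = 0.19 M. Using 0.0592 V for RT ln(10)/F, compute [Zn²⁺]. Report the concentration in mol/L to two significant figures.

0.15 M

Zn²⁺/Zn is the cathode, Mg²⁺/Mg the anode: E°cell = +1.63 V, n = 2.
Overall reaction: Zn²⁺(aq) + Mg(s) → Zn(s) + Mg²⁺(aq); Q = [Mg²⁺]^1/[Zn²⁺]^1.
From E = E° − (0.0592/n) log Q: log Q = (E° − E)·n/0.0592 = (+1.63 − (+1.627))·2/0.0592 = 0.1014.
So 1·log[Zn²⁺] = 1·log(0.19) − log Q = -0.7212 − (0.1014) = -0.8226; [Zn²⁺] = 10^(-0.8226) ≈ 0.15 M.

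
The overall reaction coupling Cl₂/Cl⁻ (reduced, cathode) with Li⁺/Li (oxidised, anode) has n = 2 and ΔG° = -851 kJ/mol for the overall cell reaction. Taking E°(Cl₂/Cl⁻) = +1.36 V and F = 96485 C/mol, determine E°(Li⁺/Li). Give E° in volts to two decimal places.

-3.05 V

E°cell = −ΔG°/(nF) = −(-851×10³)/((2)(96485)) = +4.410 V.
Since Cl₂/Cl⁻ is the cathode and Li⁺/Li the anode, E°cell = E°(Cl₂/Cl⁻) − E°(Li⁺/Li).
So E°(Li⁺/Li) = E°(Cl₂/Cl⁻) − E°cell = (+1.36) − (+4.410) = -3.05 V.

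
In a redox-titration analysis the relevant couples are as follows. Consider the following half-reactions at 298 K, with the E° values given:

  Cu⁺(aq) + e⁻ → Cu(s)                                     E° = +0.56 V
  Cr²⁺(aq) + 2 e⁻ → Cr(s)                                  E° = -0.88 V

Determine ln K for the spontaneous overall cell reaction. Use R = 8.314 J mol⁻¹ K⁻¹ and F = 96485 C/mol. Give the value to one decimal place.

Cathode: Cu⁺/Cu; anode: Cr²⁺/Cr. E°cell = (+0.56) − (-0.88) = +1.44 V, with n = 2.
ΔG° = −nFE° = −RT ln K, so ln K = nFE°/(RT) = (2)(96485)(+1.44) / ((8.314)(298)) = 112.157.

112.2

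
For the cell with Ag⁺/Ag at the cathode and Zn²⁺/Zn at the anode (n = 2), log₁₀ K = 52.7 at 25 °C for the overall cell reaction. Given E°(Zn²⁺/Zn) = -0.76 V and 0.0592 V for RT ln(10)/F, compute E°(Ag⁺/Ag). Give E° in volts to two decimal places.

E°cell = (0.0592/n)·log K = (0.0592/2)(52.7) = +1.560 V.
Since Ag⁺/Ag is the cathode and Zn²⁺/Zn the anode, E°cell = E°(Ag⁺/Ag) − E°(Zn²⁺/Zn).
So E°(Ag⁺/Ag) = E°cell + E°(Zn²⁺/Zn) = +1.560 + (-0.76) = +0.80 V.

+0.80 V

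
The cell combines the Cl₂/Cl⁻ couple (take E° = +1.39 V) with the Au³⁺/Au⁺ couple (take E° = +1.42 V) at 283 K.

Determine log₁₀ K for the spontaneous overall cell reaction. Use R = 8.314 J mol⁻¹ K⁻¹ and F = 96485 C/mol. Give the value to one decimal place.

1.1

Cathode: Au³⁺/Au⁺; anode: Cl₂/Cl⁻. E°cell = (+1.42) − (+1.39) = +0.03 V, with n = 2.
ΔG° = −nFE° = −RT ln K, so ln K = nFE°/(RT) = (2)(96485)(+0.03) / ((8.314)(283)) = 2.460.
log₁₀ K = 2.460 / ln 10 = 1.1.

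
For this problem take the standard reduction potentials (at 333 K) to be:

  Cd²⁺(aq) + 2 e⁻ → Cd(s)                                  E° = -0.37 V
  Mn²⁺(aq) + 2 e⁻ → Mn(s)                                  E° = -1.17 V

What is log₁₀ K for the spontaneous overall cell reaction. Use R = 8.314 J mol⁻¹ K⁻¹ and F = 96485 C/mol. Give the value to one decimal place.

24.2

Cathode: Cd²⁺/Cd; anode: Mn²⁺/Mn. E°cell = (-0.37) − (-1.17) = +0.80 V, with n = 2.
ΔG° = −nFE° = −RT ln K, so ln K = nFE°/(RT) = (2)(96485)(+0.80) / ((8.314)(333)) = 55.760.
log₁₀ K = 55.760 / ln 10 = 24.2.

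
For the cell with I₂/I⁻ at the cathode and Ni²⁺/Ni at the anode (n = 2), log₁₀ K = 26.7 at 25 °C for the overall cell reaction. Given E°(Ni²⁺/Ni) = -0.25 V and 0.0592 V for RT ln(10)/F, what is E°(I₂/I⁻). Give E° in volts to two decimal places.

+0.54 V

E°cell = (0.0592/n)·log K = (0.0592/2)(26.7) = +0.790 V.
Since I₂/I⁻ is the cathode and Ni²⁺/Ni the anode, E°cell = E°(I₂/I⁻) − E°(Ni²⁺/Ni).
So E°(I₂/I⁻) = E°cell + E°(Ni²⁺/Ni) = +0.790 + (-0.25) = +0.54 V.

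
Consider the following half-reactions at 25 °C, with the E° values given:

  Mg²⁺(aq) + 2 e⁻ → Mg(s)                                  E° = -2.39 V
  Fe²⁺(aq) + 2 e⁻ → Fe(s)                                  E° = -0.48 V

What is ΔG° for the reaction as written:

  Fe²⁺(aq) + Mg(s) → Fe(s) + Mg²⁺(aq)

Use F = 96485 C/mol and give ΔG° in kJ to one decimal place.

-368.6 kJ

As written, Fe²⁺/Fe is reduced (cathode) and Mg²⁺/Mg is oxidised (anode), so E°cell = (-0.48) − (-2.39) = +1.91 V.
Balancing electrons gives n = 2.
ΔG° = −nFE° = −(2)(96485)(+1.91) = -368,573 J = -368.6 kJ.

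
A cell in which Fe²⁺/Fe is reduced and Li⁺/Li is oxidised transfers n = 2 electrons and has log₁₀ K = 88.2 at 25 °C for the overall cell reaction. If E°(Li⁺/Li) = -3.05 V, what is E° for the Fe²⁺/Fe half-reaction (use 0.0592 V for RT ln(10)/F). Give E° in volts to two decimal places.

E°cell = (0.0592/n)·log K = (0.0592/2)(88.2) = +2.611 V.
Since Fe²⁺/Fe is the cathode and Li⁺/Li the anode, E°cell = E°(Fe²⁺/Fe) − E°(Li⁺/Li).
So E°(Fe²⁺/Fe) = E°cell + E°(Li⁺/Li) = +2.611 + (-3.05) = -0.44 V.

-0.44 V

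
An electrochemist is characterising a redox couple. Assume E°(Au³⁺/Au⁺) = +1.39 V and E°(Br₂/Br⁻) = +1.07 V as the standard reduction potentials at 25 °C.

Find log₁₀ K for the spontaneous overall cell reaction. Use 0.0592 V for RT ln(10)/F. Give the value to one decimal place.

Cathode: Au³⁺/Au⁺; anode: Br₂/Br⁻. E°cell = +0.32 V, n = 2.
log K = nE°cell / 0.0592 = (2)(+0.32) / 0.0592 = 10.8.

10.8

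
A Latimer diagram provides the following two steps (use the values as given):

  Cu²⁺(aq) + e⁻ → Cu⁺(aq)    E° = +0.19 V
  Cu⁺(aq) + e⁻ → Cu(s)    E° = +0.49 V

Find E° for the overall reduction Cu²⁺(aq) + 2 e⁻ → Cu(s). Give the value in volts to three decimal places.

Standard free energies of sequential steps add: ΔG°₃ = ΔG°₁ + ΔG°₂, so n₃E°₃ = n₁E°₁ + n₂E°₂.
E°₃ = (1×+0.19 + 1×+0.49) / 2 = (+0.680) / 2 = +0.340 V.

+0.340 V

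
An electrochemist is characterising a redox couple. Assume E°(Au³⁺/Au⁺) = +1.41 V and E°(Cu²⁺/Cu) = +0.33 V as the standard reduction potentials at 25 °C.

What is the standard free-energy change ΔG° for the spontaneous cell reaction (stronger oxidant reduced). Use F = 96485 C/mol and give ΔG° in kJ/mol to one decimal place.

Au³⁺/Au⁺ (E° = +1.41 V) is the cathode; Cu²⁺/Cu (E° = +0.33 V) is the anode, so E°cell = +1.08 V.
Balancing electrons gives n = 2 (lcm of 2 and 2).
ΔG° = −nFE° = −(2)(96485)(+1.08) = -208,408 J = -208.4 kJ/mol.

-208.4 kJ/mol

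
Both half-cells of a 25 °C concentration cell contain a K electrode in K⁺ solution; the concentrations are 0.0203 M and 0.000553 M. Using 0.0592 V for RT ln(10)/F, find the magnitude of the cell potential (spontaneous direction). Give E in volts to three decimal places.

For a concentration cell E°cell = 0. The 0.0203 M side is the cathode (reduction is favoured where [K⁺] is higher).
With n = 1, E = −(0.0592/1) log([K⁺]ₐₙ/[K⁺]꜀ₐₜ) = −(0.0592/1) log(0.000553/0.0203) = −(0.0592/1)(-1.565) = +0.093 V.

+0.093 V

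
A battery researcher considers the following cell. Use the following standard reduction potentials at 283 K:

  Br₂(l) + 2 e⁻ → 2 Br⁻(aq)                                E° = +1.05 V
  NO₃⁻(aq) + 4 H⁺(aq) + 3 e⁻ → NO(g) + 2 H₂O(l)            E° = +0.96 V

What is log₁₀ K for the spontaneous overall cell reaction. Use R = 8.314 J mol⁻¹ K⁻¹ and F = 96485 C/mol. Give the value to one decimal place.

Cathode: Br₂/Br⁻; anode: NO₃⁻/NO. E°cell = (+1.05) − (+0.96) = +0.09 V, with n = 6.
ΔG° = −nFE° = −RT ln K, so ln K = nFE°/(RT) = (6)(96485)(+0.09) / ((8.314)(283)) = 22.144.
log₁₀ K = 22.144 / ln 10 = 9.6.

9.6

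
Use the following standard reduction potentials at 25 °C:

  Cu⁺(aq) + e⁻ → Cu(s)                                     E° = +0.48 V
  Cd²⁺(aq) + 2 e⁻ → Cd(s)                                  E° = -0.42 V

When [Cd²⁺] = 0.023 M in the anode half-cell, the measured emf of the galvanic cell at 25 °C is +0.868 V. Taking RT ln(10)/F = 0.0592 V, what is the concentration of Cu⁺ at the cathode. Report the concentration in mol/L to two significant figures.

Cu⁺/Cu is the cathode, Cd²⁺/Cd the anode: E°cell = +0.90 V, n = 2.
Overall reaction: 2 Cu⁺(aq) + Cd(s) → 2 Cu(s) + Cd²⁺(aq); Q = [Cd²⁺]^1/[Cu⁺]^2.
From E = E° − (0.0592/n) log Q: log Q = (E° − E)·n/0.0592 = (+0.90 − (+0.868))·2/0.0592 = 1.0811.
So 2·log[Cu⁺] = 1·log(0.023) − log Q = -1.6383 − (1.0811) = -2.7194; log[Cu⁺] = -2.7194 / 2 = -1.3597; [Cu⁺] = 10^(-1.3597) ≈ 0.044 M.

0.044 M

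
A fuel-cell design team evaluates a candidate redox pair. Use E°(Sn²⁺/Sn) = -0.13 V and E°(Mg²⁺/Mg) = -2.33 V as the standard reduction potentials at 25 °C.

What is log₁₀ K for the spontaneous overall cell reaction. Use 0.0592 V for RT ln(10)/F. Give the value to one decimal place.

Cathode: Sn²⁺/Sn; anode: Mg²⁺/Mg. E°cell = +2.20 V, n = 2.
log K = nE°cell / 0.0592 = (2)(+2.20) / 0.0592 = 74.3.

74.3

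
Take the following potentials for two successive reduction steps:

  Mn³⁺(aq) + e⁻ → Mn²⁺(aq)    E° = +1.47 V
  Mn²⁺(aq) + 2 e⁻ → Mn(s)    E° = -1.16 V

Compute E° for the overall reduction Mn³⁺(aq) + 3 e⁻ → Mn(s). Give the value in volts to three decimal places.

Since ΔG° = −nFE° is additive over sequential reductions, n₃E°₃ = n₁E°₁ + n₂E°₂.
E°₃ = (1×+1.47 + 2×-1.16) / 3 = (-0.850) / 3 = -0.283 V.

-0.283 V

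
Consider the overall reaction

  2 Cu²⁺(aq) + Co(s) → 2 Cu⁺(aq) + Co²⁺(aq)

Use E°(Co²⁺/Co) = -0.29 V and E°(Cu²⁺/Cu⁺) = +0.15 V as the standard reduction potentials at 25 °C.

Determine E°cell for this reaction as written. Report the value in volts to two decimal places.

The Cu²⁺/Cu⁺ couple has the higher reduction potential, so it is the cathode; Co²⁺/Co is oxidised at the anode.
E°cell = E°(cathode) − E°(anode) = (+0.15) − (-0.29) = +0.44 V.

+0.44 V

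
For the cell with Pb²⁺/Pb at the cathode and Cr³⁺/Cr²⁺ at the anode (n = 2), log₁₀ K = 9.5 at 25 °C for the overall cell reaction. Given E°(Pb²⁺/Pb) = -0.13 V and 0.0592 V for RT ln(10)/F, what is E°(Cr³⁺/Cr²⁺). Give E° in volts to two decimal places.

E°cell = (0.0592/n)·log K = (0.0592/2)(9.5) = +0.281 V.
Since Pb²⁺/Pb is the cathode and Cr³⁺/Cr²⁺ the anode, E°cell = E°(Pb²⁺/Pb) − E°(Cr³⁺/Cr²⁺).
So E°(Cr³⁺/Cr²⁺) = E°(Pb²⁺/Pb) − E°cell = (-0.13) − (+0.281) = -0.41 V.

-0.41 V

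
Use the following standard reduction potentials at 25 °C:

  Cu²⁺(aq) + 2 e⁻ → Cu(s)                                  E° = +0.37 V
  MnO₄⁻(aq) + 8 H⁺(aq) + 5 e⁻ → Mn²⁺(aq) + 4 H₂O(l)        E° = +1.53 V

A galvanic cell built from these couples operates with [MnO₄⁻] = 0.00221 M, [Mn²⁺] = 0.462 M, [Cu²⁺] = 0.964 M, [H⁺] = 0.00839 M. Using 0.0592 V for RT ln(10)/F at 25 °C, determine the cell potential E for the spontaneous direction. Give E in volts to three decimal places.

MnO₄⁻/Mn²⁺ is the cathode (higher E°), Cu²⁺/Cu the anode: E°cell = +1.53 − (+0.37) = +1.16 V, n = 10.
Overall: 2 MnO₄⁻(aq) + 16 H⁺(aq) + 5 Cu(s) → 2 Mn²⁺(aq) + 8 H₂O(l) + 5 Cu²⁺(aq)
Q = [Mn²⁺]^2·[Cu²⁺]^5 / ([MnO₄⁻]^2·[H⁺]^16); log Q = 37.781.
E = E° − (0.0592/n) log Q = +1.16 − (0.0592/10)(37.781) = +0.936 V.

+0.936 V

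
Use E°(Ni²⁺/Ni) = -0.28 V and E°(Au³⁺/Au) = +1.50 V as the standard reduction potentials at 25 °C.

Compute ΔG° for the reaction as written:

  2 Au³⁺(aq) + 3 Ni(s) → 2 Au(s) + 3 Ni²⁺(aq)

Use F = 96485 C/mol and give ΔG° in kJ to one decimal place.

-1030.5 kJ

As written, Au³⁺/Au is reduced (cathode) and Ni²⁺/Ni is oxidised (anode), so E°cell = (+1.50) − (-0.28) = +1.78 V.
Balancing electrons gives n = 6.
ΔG° = −nFE° = −(6)(96485)(+1.78) = -1,030,460 J = -1030.5 kJ.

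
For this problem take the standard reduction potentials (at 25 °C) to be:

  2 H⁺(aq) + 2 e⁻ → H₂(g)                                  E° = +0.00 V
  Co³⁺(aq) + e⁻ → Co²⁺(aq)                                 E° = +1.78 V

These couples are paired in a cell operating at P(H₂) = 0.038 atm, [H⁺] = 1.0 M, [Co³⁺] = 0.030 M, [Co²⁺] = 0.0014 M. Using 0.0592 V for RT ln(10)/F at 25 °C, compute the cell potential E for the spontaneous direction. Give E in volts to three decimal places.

+1.817 V

Co³⁺/Co²⁺ is the cathode (higher E°), H⁺/H₂ the anode: E°cell = +1.78 − (+0.00) = +1.78 V, n = 2.
Overall: 2 Co³⁺(aq) + H₂(g) → 2 Co²⁺(aq) + 2 H⁺(aq)
Q = [Co²⁺]^2·[H⁺]^2 / ([Co³⁺]^2·P(H₂)); log Q = -1.242.
E = E° − (0.0592/n) log Q = +1.78 − (0.0592/2)(-1.242) = +1.817 V.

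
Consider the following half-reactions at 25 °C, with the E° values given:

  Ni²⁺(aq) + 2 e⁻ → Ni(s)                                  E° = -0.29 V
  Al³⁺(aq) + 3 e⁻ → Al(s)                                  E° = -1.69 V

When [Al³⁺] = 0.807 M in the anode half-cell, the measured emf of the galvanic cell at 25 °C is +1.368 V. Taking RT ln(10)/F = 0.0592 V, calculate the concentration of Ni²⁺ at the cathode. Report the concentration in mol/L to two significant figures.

Ni²⁺/Ni is the cathode, Al³⁺/Al the anode: E°cell = +1.40 V, n = 6.
Overall reaction: 3 Ni²⁺(aq) + 2 Al(s) → 3 Ni(s) + 2 Al³⁺(aq); Q = [Al³⁺]^2/[Ni²⁺]^3.
From E = E° − (0.0592/n) log Q: log Q = (E° − E)·n/0.0592 = (+1.40 − (+1.368))·6/0.0592 = 3.2432.
So 3·log[Ni²⁺] = 2·log(0.807) − log Q = -0.1863 − (3.2432) = -3.4295; log[Ni²⁺] = -3.4295 / 3 = -1.1432; [Ni²⁺] = 10^(-1.1432) ≈ 0.072 M.

0.072 M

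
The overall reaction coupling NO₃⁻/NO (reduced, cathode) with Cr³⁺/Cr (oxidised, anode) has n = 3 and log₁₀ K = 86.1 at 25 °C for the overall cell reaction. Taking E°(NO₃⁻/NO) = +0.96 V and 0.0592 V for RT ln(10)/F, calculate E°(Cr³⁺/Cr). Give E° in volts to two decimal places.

-0.74 V

E°cell = (0.0592/n)·log K = (0.0592/3)(86.1) = +1.699 V.
Since NO₃⁻/NO is the cathode and Cr³⁺/Cr the anode, E°cell = E°(NO₃⁻/NO) − E°(Cr³⁺/Cr).
So E°(Cr³⁺/Cr) = E°(NO₃⁻/NO) − E°cell = (+0.96) − (+1.699) = -0.74 V.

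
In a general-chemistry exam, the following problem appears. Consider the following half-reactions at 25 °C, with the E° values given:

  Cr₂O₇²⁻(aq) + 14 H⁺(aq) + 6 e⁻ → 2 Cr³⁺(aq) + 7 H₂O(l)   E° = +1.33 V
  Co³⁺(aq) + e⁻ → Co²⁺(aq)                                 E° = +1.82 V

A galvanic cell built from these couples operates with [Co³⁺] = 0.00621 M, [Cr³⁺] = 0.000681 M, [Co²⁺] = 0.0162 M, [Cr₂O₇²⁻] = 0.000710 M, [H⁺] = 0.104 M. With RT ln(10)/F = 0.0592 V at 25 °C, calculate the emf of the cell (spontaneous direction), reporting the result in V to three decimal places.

Co³⁺/Co²⁺ is the cathode (higher E°), Cr₂O₇²⁻/Cr³⁺ the anode: E°cell = +1.82 − (+1.33) = +0.49 V, n = 6.
Overall: 6 Co³⁺(aq) + 2 Cr³⁺(aq) + 7 H₂O(l) → 6 Co²⁺(aq) + Cr₂O₇²⁻(aq) + 14 H⁺(aq)
Q = [Co²⁺]^6·[Cr₂O₇²⁻]·[H⁺]^14 / ([Co³⁺]^6·[Cr³⁺]^2); log Q = -8.078.
E = E° − (0.0592/n) log Q = +0.49 − (0.0592/6)(-8.078) = +0.570 V.

+0.570 V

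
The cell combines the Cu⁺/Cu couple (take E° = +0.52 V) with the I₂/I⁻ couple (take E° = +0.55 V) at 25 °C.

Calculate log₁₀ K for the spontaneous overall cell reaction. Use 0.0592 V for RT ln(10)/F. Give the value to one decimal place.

Cathode: I₂/I⁻; anode: Cu⁺/Cu. E°cell = +0.03 V, n = 2.
log K = nE°cell / 0.0592 = (2)(+0.03) / 0.0592 = 1.0.

1.0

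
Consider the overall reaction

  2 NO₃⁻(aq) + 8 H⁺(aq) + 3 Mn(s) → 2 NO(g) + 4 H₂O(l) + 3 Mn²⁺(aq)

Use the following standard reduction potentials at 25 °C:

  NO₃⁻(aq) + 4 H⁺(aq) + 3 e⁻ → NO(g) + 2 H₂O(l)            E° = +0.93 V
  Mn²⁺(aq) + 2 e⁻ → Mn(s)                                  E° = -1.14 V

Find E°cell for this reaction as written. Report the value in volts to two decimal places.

The NO₃⁻/NO couple has the higher reduction potential, so it is the cathode; Mn²⁺/Mn is oxidised at the anode.
E°cell = E°(cathode) − E°(anode) = (+0.93) − (-1.14) = +2.07 V.
Since E°cell > 0, the reaction is spontaneous under standard conditions.

+2.07 V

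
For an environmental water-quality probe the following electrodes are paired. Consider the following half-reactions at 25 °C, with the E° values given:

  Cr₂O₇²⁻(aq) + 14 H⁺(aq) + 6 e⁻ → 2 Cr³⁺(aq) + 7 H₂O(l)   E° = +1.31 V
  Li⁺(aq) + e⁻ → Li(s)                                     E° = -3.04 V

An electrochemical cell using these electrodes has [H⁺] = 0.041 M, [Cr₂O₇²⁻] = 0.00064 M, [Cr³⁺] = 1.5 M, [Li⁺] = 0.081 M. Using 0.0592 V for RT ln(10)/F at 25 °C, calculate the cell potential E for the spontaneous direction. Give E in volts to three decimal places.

Cr₂O₇²⁻/Cr³⁺ is the cathode (higher E°), Li⁺/Li the anode: E°cell = +1.31 − (-3.04) = +4.35 V, n = 6.
Overall: Cr₂O₇²⁻(aq) + 14 H⁺(aq) + 6 Li(s) → 2 Cr³⁺(aq) + 7 H₂O(l) + 6 Li⁺(aq)
Q = [Cr³⁺]^2·[Li⁺]^6 / ([Cr₂O₇²⁻]·[H⁺]^14); log Q = 16.418.
E = E° − (0.0592/n) log Q = +4.35 − (0.0592/6)(16.418) = +4.188 V.

+4.188 V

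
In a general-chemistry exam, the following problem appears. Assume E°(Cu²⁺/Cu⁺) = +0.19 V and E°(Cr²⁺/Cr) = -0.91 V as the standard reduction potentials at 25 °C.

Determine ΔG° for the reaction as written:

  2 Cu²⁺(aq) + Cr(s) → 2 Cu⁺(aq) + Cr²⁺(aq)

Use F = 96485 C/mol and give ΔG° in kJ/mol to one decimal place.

As written, Cu²⁺/Cu⁺ is reduced (cathode) and Cr²⁺/Cr is oxidised (anode), so E°cell = (+0.19) − (-0.91) = +1.10 V.
Balancing electrons gives n = 2.
ΔG° = −nFE° = −(2)(96485)(+1.10) = -212,267 J = -212.3 kJ/mol.

-212.3 kJ/mol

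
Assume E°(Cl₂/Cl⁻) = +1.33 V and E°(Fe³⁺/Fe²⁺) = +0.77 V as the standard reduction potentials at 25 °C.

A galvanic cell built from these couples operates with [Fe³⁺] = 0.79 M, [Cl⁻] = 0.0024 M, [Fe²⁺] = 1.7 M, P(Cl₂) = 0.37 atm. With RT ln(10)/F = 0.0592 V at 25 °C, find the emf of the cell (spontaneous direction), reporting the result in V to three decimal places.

Cl₂/Cl⁻ is the cathode (higher E°), Fe³⁺/Fe²⁺ the anode: E°cell = +1.33 − (+0.77) = +0.56 V, n = 2.
Overall: Cl₂(g) + 2 Fe²⁺(aq) → 2 Cl⁻(aq) + 2 Fe³⁺(aq)
Q = [Cl⁻]^2·[Fe³⁺]^2 / (P(Cl₂)·[Fe²⁺]^2); log Q = -5.473.
E = E° − (0.0592/n) log Q = +0.56 − (0.0592/2)(-5.473) = +0.722 V.

+0.722 V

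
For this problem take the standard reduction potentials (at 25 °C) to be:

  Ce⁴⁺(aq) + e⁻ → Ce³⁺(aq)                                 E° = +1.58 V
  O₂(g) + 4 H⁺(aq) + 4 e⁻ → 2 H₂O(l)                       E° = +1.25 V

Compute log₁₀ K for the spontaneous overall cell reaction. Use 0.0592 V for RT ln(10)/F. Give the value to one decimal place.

22.3

Cathode: Ce⁴⁺/Ce³⁺; anode: O₂/H₂O. E°cell = +0.33 V, n = 4.
log K = nE°cell / 0.0592 = (4)(+0.33) / 0.0592 = 22.3.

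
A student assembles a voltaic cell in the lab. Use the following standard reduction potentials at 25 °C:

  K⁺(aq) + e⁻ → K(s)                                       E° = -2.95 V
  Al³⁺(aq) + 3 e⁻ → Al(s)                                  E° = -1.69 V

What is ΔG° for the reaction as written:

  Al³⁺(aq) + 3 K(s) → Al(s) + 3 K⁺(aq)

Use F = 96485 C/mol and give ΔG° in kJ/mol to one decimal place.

-364.7 kJ/mol

As written, Al³⁺/Al is reduced (cathode) and K⁺/K is oxidised (anode), so E°cell = (-1.69) − (-2.95) = +1.26 V.
Balancing electrons gives n = 3.
ΔG° = −nFE° = −(3)(96485)(+1.26) = -364,713 J = -364.7 kJ/mol.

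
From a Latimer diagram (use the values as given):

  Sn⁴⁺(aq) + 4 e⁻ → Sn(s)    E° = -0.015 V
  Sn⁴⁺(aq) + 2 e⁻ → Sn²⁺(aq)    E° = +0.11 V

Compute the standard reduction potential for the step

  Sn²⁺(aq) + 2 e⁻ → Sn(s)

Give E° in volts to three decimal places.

Sequential free energies add, so n₃E°₃ = n₁E°₁ + n₂E°₂.
With n₃ = 4, and the known step contributing 2×(+0.11) V, the unknown satisfies 2·E° = 4×(-0.015) − 2×(+0.11) = -0.280.
E° = -0.280 / 2 = -0.140 V.

-0.140 V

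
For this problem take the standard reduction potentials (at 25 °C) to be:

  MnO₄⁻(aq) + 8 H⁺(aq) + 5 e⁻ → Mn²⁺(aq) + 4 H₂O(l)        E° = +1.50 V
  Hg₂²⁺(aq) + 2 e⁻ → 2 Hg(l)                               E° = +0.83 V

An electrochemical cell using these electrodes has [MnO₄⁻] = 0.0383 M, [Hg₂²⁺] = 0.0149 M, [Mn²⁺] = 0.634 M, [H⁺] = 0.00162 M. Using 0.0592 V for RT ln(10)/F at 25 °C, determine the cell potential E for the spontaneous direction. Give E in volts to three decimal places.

MnO₄⁻/Mn²⁺ is the cathode (higher E°), Hg₂²⁺/Hg the anode: E°cell = +1.50 − (+0.83) = +0.67 V, n = 10.
Overall: 2 MnO₄⁻(aq) + 16 H⁺(aq) + 10 Hg(l) → 2 Mn²⁺(aq) + 8 H₂O(l) + 5 Hg₂²⁺(aq)
Q = [Mn²⁺]^2·[Hg₂²⁺]^5 / ([MnO₄⁻]^2·[H⁺]^16); log Q = 37.951.
E = E° − (0.0592/n) log Q = +0.67 − (0.0592/10)(37.951) = +0.445 V.

+0.445 V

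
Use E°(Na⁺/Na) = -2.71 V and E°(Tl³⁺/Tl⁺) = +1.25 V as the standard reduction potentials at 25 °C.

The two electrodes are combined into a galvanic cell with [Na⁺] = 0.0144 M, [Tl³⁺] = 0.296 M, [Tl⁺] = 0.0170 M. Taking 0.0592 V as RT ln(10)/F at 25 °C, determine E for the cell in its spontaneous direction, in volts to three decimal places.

+4.106 V

Tl³⁺/Tl⁺ is the cathode (higher E°), Na⁺/Na the anode: E°cell = +1.25 − (-2.71) = +3.96 V, n = 2.
Overall: Tl³⁺(aq) + 2 Na(s) → Tl⁺(aq) + 2 Na⁺(aq)
Q = [Tl⁺]·[Na⁺]^2 / ([Tl³⁺]); log Q = -4.924.
E = E° − (0.0592/n) log Q = +3.96 − (0.0592/2)(-4.924) = +4.106 V.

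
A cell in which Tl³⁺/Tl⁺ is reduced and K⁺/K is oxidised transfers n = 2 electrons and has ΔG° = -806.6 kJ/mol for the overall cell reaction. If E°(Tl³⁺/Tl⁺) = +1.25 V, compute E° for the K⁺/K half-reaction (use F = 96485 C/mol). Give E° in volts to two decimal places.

-2.93 V

E°cell = −ΔG°/(nF) = −(-806.6×10³)/((2)(96485)) = +4.180 V.
Since Tl³⁺/Tl⁺ is the cathode and K⁺/K the anode, E°cell = E°(Tl³⁺/Tl⁺) − E°(K⁺/K).
So E°(K⁺/K) = E°(Tl³⁺/Tl⁺) − E°cell = (+1.25) − (+4.180) = -2.93 V.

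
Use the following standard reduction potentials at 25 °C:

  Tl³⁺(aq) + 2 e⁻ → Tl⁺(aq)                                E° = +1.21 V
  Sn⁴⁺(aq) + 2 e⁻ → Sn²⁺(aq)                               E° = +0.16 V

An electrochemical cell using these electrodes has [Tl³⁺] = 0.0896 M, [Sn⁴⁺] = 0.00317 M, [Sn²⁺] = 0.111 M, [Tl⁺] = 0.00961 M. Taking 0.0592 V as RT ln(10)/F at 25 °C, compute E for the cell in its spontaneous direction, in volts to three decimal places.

Tl³⁺/Tl⁺ is the cathode (higher E°), Sn⁴⁺/Sn²⁺ the anode: E°cell = +1.21 − (+0.16) = +1.05 V, n = 2.
Overall: Tl³⁺(aq) + Sn²⁺(aq) → Tl⁺(aq) + Sn⁴⁺(aq)
Q = [Tl⁺]·[Sn⁴⁺] / ([Tl³⁺]·[Sn²⁺]); log Q = -2.514.
E = E° − (0.0592/n) log Q = +1.05 − (0.0592/2)(-2.514) = +1.124 V.

+1.124 V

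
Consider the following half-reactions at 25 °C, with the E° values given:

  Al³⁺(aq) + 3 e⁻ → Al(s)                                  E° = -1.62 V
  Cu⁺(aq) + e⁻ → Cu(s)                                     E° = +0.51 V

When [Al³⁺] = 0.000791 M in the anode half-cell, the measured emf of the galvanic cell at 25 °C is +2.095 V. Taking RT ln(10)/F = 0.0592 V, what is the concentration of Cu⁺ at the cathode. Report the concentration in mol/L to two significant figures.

0.024 M

Cu⁺/Cu is the cathode, Al³⁺/Al the anode: E°cell = +2.13 V, n = 3.
Overall reaction: 3 Cu⁺(aq) + Al(s) → 3 Cu(s) + Al³⁺(aq); Q = [Al³⁺]^1/[Cu⁺]^3.
From E = E° − (0.0592/n) log Q: log Q = (E° − E)·n/0.0592 = (+2.13 − (+2.095))·3/0.0592 = 1.7736.
So 3·log[Cu⁺] = 1·log(0.000791) − log Q = -3.1018 − (1.7736) = -4.8754; log[Cu⁺] = -4.8754 / 3 = -1.6251; [Cu⁺] = 10^(-1.6251) ≈ 0.024 M.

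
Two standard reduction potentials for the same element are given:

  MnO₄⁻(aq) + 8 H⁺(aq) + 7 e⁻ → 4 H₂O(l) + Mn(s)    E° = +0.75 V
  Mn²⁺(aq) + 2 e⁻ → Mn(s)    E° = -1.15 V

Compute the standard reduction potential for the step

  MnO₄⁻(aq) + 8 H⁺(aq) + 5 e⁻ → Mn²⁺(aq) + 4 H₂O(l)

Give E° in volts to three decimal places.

+1.510 V

Sequential free energies add, so n₃E°₃ = n₁E°₁ + n₂E°₂.
With n₃ = 7, and the known step contributing 2×(-1.15) V, the unknown satisfies 5·E° = 7×(+0.75) − 2×(-1.15) = +7.550.
E° = +7.550 / 5 = +1.510 V.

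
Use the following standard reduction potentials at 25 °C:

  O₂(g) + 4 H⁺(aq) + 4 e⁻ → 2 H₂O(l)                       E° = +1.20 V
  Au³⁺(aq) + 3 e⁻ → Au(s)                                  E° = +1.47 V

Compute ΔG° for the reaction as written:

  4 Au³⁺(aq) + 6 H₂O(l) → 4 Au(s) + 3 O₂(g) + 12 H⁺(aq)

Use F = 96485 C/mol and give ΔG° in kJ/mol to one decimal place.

As written, Au³⁺/Au is reduced (cathode) and O₂/H₂O is oxidised (anode), so E°cell = (+1.47) − (+1.20) = +0.27 V.
Balancing electrons gives n = 12.
ΔG° = −nFE° = −(12)(96485)(+0.27) = -312,611 J = -312.6 kJ/mol.

-312.6 kJ/mol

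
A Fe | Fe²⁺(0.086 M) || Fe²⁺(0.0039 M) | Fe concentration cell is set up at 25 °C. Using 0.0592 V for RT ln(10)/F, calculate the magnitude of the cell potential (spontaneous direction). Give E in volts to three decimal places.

For a concentration cell E°cell = 0. The 0.086 M side is the cathode (reduction is favoured where [Fe²⁺] is higher).
With n = 2, E = −(0.0592/2) log([Fe²⁺]ₐₙ/[Fe²⁺]꜀ₐₜ) = −(0.0592/2) log(0.0039/0.086) = −(0.0592/2)(-1.343) = +0.040 V.

+0.040 V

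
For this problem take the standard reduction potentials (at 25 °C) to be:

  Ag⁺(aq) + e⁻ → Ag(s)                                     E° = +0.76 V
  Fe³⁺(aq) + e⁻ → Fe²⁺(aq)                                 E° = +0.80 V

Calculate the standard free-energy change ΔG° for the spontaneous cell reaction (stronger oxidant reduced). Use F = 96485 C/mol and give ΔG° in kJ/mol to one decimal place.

-3.9 kJ/mol

Fe³⁺/Fe²⁺ (E° = +0.80 V) is the cathode; Ag⁺/Ag (E° = +0.76 V) is the anode, so E°cell = +0.04 V.
Balancing electrons gives n = 1 (lcm of 1 and 1).
ΔG° = −nFE° = −(1)(96485)(+0.04) = -3,859 J = -3.9 kJ/mol.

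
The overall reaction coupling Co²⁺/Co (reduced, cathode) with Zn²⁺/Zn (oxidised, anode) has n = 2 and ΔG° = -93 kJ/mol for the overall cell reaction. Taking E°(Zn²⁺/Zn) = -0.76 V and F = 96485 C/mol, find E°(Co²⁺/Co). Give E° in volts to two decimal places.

E°cell = −ΔG°/(nF) = −(-93×10³)/((2)(96485)) = +0.482 V.
Since Co²⁺/Co is the cathode and Zn²⁺/Zn the anode, E°cell = E°(Co²⁺/Co) − E°(Zn²⁺/Zn).
So E°(Co²⁺/Co) = E°cell + E°(Zn²⁺/Zn) = +0.482 + (-0.76) = -0.28 V.

-0.28 V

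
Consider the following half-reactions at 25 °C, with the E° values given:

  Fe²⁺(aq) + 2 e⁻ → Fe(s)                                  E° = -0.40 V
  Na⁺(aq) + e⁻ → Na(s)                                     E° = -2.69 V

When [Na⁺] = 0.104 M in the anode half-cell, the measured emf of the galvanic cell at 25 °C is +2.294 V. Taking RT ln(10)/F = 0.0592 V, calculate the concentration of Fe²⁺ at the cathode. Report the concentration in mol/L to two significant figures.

0.015 M

Fe²⁺/Fe is the cathode, Na⁺/Na the anode: E°cell = +2.29 V, n = 2.
Overall reaction: Fe²⁺(aq) + 2 Na(s) → Fe(s) + 2 Na⁺(aq); Q = [Na⁺]^2/[Fe²⁺]^1.
From E = E° − (0.0592/n) log Q: log Q = (E° − E)·n/0.0592 = (+2.29 − (+2.294))·2/0.0592 = -0.1351.
So 1·log[Fe²⁺] = 2·log(0.104) − log Q = -1.9659 − (-0.1351) = -1.8308; [Fe²⁺] = 10^(-1.8308) ≈ 0.015 M.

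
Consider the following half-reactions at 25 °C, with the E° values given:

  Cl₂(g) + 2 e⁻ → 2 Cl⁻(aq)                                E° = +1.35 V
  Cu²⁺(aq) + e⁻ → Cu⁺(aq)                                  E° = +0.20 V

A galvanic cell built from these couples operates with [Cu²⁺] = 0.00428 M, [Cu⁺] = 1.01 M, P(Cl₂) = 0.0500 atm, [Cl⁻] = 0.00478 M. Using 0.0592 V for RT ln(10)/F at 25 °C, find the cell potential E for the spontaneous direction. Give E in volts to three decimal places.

Cl₂/Cl⁻ is the cathode (higher E°), Cu²⁺/Cu⁺ the anode: E°cell = +1.35 − (+0.20) = +1.15 V, n = 2.
Overall: Cl₂(g) + 2 Cu⁺(aq) → 2 Cl⁻(aq) + 2 Cu²⁺(aq)
Q = [Cl⁻]^2·[Cu²⁺]^2 / (P(Cl₂)·[Cu⁺]^2); log Q = -8.086.
E = E° − (0.0592/n) log Q = +1.15 − (0.0592/2)(-8.086) = +1.389 V.

+1.389 V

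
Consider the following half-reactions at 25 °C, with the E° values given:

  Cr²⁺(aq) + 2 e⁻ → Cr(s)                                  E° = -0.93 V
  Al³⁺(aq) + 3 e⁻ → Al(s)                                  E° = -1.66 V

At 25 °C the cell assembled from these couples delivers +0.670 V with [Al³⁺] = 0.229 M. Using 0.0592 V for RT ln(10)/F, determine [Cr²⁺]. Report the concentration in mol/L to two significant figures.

Cr²⁺/Cr is the cathode, Al³⁺/Al the anode: E°cell = +0.73 V, n = 6.
Overall reaction: 3 Cr²⁺(aq) + 2 Al(s) → 3 Cr(s) + 2 Al³⁺(aq); Q = [Al³⁺]^2/[Cr²⁺]^3.
From E = E° − (0.0592/n) log Q: log Q = (E° − E)·n/0.0592 = (+0.73 − (+0.670))·6/0.0592 = 6.0811.
So 3·log[Cr²⁺] = 2·log(0.229) − log Q = -1.2803 − (6.0811) = -7.3614; log[Cr²⁺] = -7.3614 / 3 = -2.4538; [Cr²⁺] = 10^(-2.4538) ≈ 0.0035 M.

0.0035 M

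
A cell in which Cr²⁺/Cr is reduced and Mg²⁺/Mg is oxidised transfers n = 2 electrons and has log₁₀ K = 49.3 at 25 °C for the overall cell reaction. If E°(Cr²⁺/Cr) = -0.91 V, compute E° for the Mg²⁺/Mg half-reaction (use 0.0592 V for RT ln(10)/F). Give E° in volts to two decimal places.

-2.37 V

E°cell = (0.0592/n)·log K = (0.0592/2)(49.3) = +1.459 V.
Since Cr²⁺/Cr is the cathode and Mg²⁺/Mg the anode, E°cell = E°(Cr²⁺/Cr) − E°(Mg²⁺/Mg).
So E°(Mg²⁺/Mg) = E°(Cr²⁺/Cr) − E°cell = (-0.91) − (+1.459) = -2.37 V.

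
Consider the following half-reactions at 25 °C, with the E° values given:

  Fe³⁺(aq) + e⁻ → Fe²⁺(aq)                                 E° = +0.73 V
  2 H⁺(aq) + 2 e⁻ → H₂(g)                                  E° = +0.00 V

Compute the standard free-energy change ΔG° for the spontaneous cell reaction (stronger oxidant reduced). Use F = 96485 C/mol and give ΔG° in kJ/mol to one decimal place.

Fe³⁺/Fe²⁺ (E° = +0.73 V) is the cathode; H⁺/H₂ (E° = +0.00 V) is the anode, so E°cell = +0.73 V.
Balancing electrons gives n = 2 (lcm of 1 and 2).
ΔG° = −nFE° = −(2)(96485)(+0.73) = -140,868 J = -140.9 kJ/mol.

-140.9 kJ/mol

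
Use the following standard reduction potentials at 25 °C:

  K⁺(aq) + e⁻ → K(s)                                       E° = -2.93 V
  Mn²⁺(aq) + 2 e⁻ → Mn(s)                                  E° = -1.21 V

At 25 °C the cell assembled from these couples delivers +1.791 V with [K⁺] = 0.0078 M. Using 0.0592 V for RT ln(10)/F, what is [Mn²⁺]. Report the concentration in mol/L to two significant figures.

0.015 M

Mn²⁺/Mn is the cathode, K⁺/K the anode: E°cell = +1.72 V, n = 2.
Overall reaction: Mn²⁺(aq) + 2 K(s) → Mn(s) + 2 K⁺(aq); Q = [K⁺]^2/[Mn²⁺]^1.
From E = E° − (0.0592/n) log Q: log Q = (E° − E)·n/0.0592 = (+1.72 − (+1.791))·2/0.0592 = -2.3986.
So 1·log[Mn²⁺] = 2·log(0.0078) − log Q = -4.2158 − (-2.3986) = -1.8172; [Mn²⁺] = 10^(-1.8172) ≈ 0.015 M.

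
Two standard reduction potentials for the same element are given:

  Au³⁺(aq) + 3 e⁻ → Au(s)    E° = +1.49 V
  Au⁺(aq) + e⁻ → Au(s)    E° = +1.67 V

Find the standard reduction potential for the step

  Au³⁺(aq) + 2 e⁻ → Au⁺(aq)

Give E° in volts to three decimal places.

+1.400 V

Sequential free energies add, so n₃E°₃ = n₁E°₁ + n₂E°₂.
With n₃ = 3, and the known step contributing 1×(+1.67) V, the unknown satisfies 2·E° = 3×(+1.49) − 1×(+1.67) = +2.800.
E° = +2.800 / 2 = +1.400 V.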